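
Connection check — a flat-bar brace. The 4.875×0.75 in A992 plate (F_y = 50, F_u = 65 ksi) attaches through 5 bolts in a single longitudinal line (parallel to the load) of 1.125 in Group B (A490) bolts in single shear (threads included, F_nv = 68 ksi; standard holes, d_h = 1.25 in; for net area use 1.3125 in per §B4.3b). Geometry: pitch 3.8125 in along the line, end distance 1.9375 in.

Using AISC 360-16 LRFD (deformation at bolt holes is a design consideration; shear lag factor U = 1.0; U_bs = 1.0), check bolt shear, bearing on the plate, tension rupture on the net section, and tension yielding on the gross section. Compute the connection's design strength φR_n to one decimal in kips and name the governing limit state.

Bolt shear: A_b = π(1.125)²/4 = 0.99402 in². φR_n = 0.75 × 68 × 0.99402 × 5 × 1 = 253.5 kips.
Bearing (0.75 in plate, F_u = 65 ksi): end bolts L_c = 1.9375 − 1.25/2 = 1.3125, R_n = min(1.2×1.3125×0.75×65, 2.4×1.125×0.75×65) = 76.781 kips/bolt; interior L_c = 3.8125 − 1.25 = 2.5625, R_n = 131.63 kips/bolt. φR_n = 0.75 × (1×76.781 + 4×131.63) = 452.5 kips.
Tension rupture (net): A_n = (4.875 − 1×1.3125)×0.75 = 2.6719 in² (U = 1.0, A_e = A_n). φR_n = 0.75 × 65 × 2.6719 = 130.3 kips.
Tension yield (gross): A_g = 4.875×0.75 = 3.6563 in². φR_n = 0.90 × 50 × 3.6563 = 164.5 kips.
Governing: min(253.5, 452.5, 130.3, 164.5) = 130.3 kips → net-section rupture.

130.3 kips (net-section rupture governs)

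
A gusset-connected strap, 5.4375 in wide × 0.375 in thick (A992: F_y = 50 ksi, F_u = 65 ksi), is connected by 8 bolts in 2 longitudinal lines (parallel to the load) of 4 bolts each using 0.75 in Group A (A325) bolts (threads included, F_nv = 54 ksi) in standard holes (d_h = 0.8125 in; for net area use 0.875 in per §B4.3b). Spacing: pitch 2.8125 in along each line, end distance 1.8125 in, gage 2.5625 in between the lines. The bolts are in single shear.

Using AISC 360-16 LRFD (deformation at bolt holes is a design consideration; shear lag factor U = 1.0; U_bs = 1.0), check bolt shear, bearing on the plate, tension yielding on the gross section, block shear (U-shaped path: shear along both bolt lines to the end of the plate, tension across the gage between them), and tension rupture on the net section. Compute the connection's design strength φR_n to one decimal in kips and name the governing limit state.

67.4 kips (net-section rupture governs)

Bolt shear: A_b = π(0.75)²/4 = 0.44179 in². φR_n = 0.75 × 54 × 0.44179 × 8 × 1 = 143.1 kips.
Bearing (0.375 in plate, F_u = 65 ksi): end bolts L_c = 1.8125 − 0.8125/2 = 1.40625, R_n = min(1.2×1.40625×0.375×65, 2.4×0.75×0.375×65) = 41.133 kips/bolt; interior L_c = 2.8125 − 0.8125 = 2, R_n = 43.875 kips/bolt. φR_n = 0.75 × (2×41.133 + 6×43.875) = 259.1 kips.
Tension yield (gross): A_g = 5.4375×0.375 = 2.0391 in². φR_n = 0.90 × 50 × 2.0391 = 91.8 kips.
Block shear: shear path 2×[1.8125+3×2.8125] = 2×10.25 in, A_gv = 7.6875, A_nv = 2×(10.25 − 3.5×0.875)×0.375 = 5.3906 in²; tension across gage: (2.5625 − 1×0.875)×0.375 = 0.63281 in². R_n = min(0.6×65×5.3906, 0.6×50×7.6875) + 1.0×65×0.63281 = min(210.23, 230.63) + 41.133 = 251.36 kips. φR_n = 0.75 × 251.36 = 188.5 kips.
Tension rupture (net): A_n = (5.4375 − 2×0.875)×0.375 = 1.3828 in² (U = 1.0, A_e = A_n). φR_n = 0.75 × 65 × 1.3828 = 67.4 kips.
Governing: min(143.1, 259.1, 91.8, 188.5, 67.4) = 67.4 kips → net-section rupture.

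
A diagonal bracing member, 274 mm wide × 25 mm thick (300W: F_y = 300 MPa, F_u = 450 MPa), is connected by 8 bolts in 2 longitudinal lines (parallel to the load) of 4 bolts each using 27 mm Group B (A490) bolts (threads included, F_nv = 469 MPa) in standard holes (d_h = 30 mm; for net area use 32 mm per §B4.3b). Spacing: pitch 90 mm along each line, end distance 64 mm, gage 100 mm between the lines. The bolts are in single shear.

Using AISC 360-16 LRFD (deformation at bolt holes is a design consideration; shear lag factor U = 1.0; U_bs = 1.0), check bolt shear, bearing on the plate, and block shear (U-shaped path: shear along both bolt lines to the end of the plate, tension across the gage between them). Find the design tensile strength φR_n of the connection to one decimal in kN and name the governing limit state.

Bolt shear: A_b = π(27)²/4 = 572.56 mm². φR_n = 0.75 × 469 × 572.56 × 8 × 1 = 1611.2 kN.
Bearing (25 mm plate, F_u = 450 MPa): end bolts L_c = 64 − 30/2 = 49, R_n = min(1.2×49×25×450, 2.4×27×25×450) = 661.5 kN/bolt; interior L_c = 90 − 30 = 60, R_n = 729 kN/bolt. φR_n = 0.75 × (2×661.5 + 6×729) = 4272.8 kN.
Block shear: shear path 2×[64+3×90] = 2×334 mm, A_gv = 16700, A_nv = 2×(334 − 3.5×32)×25 = 11100 mm²; tension across gage: (100 − 1×32)×25 = 1700 mm². R_n = min(0.6×450×11100, 0.6×300×16700) + 1.0×450×1700 = min(2997, 3006) + 765 = 3762 kN. φR_n = 0.75 × 3762 = 2821.5 kN.
Governing: min(1611.2, 4272.8, 2821.5) = 1611.2 kN → bolt shear.

1611.2 kN (bolt shear governs)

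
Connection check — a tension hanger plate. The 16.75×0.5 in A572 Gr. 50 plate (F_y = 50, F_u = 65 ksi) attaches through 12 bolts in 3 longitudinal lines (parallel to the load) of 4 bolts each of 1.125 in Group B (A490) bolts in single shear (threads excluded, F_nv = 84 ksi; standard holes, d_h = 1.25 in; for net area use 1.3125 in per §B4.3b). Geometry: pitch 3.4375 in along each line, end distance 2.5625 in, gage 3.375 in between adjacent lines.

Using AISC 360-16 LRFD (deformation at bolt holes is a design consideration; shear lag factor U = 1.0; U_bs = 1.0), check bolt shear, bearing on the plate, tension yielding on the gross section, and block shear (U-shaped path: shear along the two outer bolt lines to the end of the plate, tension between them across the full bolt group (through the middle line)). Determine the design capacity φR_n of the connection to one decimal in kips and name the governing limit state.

Bolt shear: A_b = π(1.125)²/4 = 0.99402 in². φR_n = 0.75 × 84 × 0.99402 × 12 × 1 = 751.5 kips.
Bearing (0.5 in plate, F_u = 65 ksi): end bolts L_c = 2.5625 − 1.25/2 = 1.9375, R_n = min(1.2×1.9375×0.5×65, 2.4×1.125×0.5×65) = 75.563 kips/bolt; interior L_c = 3.4375 − 1.25 = 2.1875, R_n = 85.313 kips/bolt. φR_n = 0.75 × (3×75.563 + 9×85.313) = 745.9 kips.
Tension yield (gross): A_g = 16.75×0.5 = 8.375 in². φR_n = 0.90 × 50 × 8.375 = 376.9 kips.
Block shear: shear path 2×[2.5625+3×3.4375] = 2×12.875 in, A_gv = 12.875, A_nv = 2×(12.875 − 3.5×1.3125)×0.5 = 8.2813 in²; tension across gage: (6.75 − 2×1.3125)×0.5 = 2.0625 in². R_n = min(0.6×65×8.2813, 0.6×50×12.875) + 1.0×65×2.0625 = min(322.97, 386.25) + 134.06 = 457.03 kips. φR_n = 0.75 × 457.03 = 342.8 kips.
Governing: min(751.5, 745.9, 376.9, 342.8) = 342.8 kips → block shear.

342.8 kips (block shear governs)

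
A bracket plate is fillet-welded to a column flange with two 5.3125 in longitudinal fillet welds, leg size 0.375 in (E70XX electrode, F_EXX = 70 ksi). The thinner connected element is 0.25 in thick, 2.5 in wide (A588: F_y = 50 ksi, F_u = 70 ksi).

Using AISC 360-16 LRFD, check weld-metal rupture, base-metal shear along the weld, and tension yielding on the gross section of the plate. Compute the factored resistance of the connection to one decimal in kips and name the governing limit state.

Weld metal: throat = 0.707×0.375 = 0.26513 in, L = 2×5.3125 = 10.625 in. φR_n = 0.75 × 0.6 × 70 × 0.26513 × 10.625 = 88.7 kips.
Base metal shear (0.25 in plate): yield φR_n = 1.0×0.6×50×0.25×10.625 = 79.7 kips; rupture φR_n = 0.75×0.6×70×0.25×10.625 = 83.7 kips; take 79.7 kips (yield).
Tension yield (gross): A_g = 2.5×0.25 = 0.625 in². φR_n = 0.90 × 50 × 0.625 = 28.1 kips.
Governing: min(88.7, 79.7, 28.1) = 28.1 kips → gross-section yield.

28.1 kips (gross-section yield governs)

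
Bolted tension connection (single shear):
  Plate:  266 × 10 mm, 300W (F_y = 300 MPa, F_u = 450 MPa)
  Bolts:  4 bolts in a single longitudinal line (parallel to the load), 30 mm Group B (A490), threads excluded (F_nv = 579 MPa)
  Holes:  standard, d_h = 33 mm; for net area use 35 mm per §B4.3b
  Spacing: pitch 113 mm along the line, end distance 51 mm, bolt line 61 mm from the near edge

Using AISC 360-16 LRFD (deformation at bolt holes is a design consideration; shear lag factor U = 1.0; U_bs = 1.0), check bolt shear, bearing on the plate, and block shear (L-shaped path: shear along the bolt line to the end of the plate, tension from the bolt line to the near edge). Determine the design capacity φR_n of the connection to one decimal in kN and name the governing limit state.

673.3 kN (block shear governs)

Bolt shear: A_b = π(30)²/4 = 706.86 mm². φR_n = 0.75 × 579 × 706.86 × 4 × 1 = 1227.8 kN.
Bearing (10 mm plate, F_u = 450 MPa): end bolts L_c = 51 − 33/2 = 34.5, R_n = min(1.2×34.5×10×450, 2.4×30×10×450) = 186.3 kN/bolt; interior L_c = 113 − 33 = 80, R_n = 324 kN/bolt. φR_n = 0.75 × (1×186.3 + 3×324) = 868.7 kN.
Block shear: shear path 1×[51+3×113] = 1×390 mm, A_gv = 3900, A_nv = 1×(390 − 3.5×35)×10 = 2675 mm²; tension to near edge: (61 − 0.5×35)×10 = 435 mm². R_n = min(0.6×450×2675, 0.6×300×3900) + 1.0×450×435 = min(722.25, 702) + 195.75 = 897.75 kN. φR_n = 0.75 × 897.75 = 673.3 kN.
Governing: min(1227.8, 868.7, 673.3) = 673.3 kN → block shear.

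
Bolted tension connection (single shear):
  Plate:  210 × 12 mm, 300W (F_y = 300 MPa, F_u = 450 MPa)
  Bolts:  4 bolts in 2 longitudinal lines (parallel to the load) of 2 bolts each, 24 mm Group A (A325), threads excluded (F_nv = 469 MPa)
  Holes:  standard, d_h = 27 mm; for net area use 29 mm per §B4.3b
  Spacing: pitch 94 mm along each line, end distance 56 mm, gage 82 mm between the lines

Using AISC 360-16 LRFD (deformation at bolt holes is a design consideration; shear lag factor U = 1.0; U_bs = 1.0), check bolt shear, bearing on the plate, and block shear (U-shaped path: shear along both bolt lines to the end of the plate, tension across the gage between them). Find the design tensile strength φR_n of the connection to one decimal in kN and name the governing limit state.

636.5 kN (bolt shear governs)

Bolt shear: A_b = π(24)²/4 = 452.39 mm². φR_n = 0.75 × 469 × 452.39 × 4 × 1 = 636.5 kN.
Bearing (12 mm plate, F_u = 450 MPa): end bolts L_c = 56 − 27/2 = 42.5, R_n = min(1.2×42.5×12×450, 2.4×24×12×450) = 275.4 kN/bolt; interior L_c = 94 − 27 = 67, R_n = 311.04 kN/bolt. φR_n = 0.75 × (2×275.4 + 2×311.04) = 879.7 kN.
Block shear: shear path 2×[56+1×94] = 2×150 mm, A_gv = 3600, A_nv = 2×(150 − 1.5×29)×12 = 2556 mm²; tension across gage: (82 − 1×29)×12 = 636 mm². R_n = min(0.6×450×2556, 0.6×300×3600) + 1.0×450×636 = min(690.12, 648) + 286.2 = 934.2 kN. φR_n = 0.75 × 934.2 = 700.7 kN.
Governing: min(636.5, 879.7, 700.7) = 636.5 kN → bolt shear.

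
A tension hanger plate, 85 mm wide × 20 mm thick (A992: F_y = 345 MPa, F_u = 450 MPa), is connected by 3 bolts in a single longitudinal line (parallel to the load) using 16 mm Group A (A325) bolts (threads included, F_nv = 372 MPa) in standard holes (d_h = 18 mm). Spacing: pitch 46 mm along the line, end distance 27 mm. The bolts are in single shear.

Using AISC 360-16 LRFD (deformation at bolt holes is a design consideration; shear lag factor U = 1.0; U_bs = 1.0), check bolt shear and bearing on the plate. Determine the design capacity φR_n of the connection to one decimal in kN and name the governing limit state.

Bolt shear: A_b = π(16)²/4 = 201.06 mm². φR_n = 0.75 × 372 × 201.06 × 3 × 1 = 168.3 kN.
Bearing (20 mm plate, F_u = 450 MPa): end bolts L_c = 27 − 18/2 = 18, R_n = min(1.2×18×20×450, 2.4×16×20×450) = 194.4 kN/bolt; interior L_c = 46 − 18 = 28, R_n = 302.4 kN/bolt. φR_n = 0.75 × (1×194.4 + 2×302.4) = 599.4 kN.
Governing: min(168.3, 599.4) = 168.3 kN → bolt shear.

168.3 kN (bolt shear governs)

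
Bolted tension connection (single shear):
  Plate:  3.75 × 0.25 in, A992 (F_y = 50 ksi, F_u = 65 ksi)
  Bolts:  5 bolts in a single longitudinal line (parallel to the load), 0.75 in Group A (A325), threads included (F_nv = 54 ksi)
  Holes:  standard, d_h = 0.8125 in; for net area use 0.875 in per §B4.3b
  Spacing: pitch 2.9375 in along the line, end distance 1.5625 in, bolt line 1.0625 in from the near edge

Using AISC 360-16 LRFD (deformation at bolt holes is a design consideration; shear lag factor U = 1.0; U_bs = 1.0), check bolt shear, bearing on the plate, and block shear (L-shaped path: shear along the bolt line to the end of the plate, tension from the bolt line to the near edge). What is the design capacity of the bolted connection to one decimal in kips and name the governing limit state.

76.2 kips (block shear governs)

Bolt shear: A_b = π(0.75)²/4 = 0.44179 in². φR_n = 0.75 × 54 × 0.44179 × 5 × 1 = 89.5 kips.
Bearing (0.25 in plate, F_u = 65 ksi): end bolts L_c = 1.5625 − 0.8125/2 = 1.15625, R_n = min(1.2×1.15625×0.25×65, 2.4×0.75×0.25×65) = 22.547 kips/bolt; interior L_c = 2.9375 − 0.8125 = 2.125, R_n = 29.25 kips/bolt. φR_n = 0.75 × (1×22.547 + 4×29.25) = 104.7 kips.
Block shear: shear path 1×[1.5625+4×2.9375] = 1×13.3125 in, A_gv = 3.3281, A_nv = 1×(13.3125 − 4.5×0.875)×0.25 = 2.3438 in²; tension to near edge: (1.0625 − 0.5×0.875)×0.25 = 0.15625 in². R_n = min(0.6×65×2.3438, 0.6×50×3.3281) + 1.0×65×0.15625 = min(91.408, 99.843) + 10.156 = 101.56 kips. φR_n = 0.75 × 101.56 = 76.2 kips.
Governing: min(89.5, 104.7, 76.2) = 76.2 kips → block shear.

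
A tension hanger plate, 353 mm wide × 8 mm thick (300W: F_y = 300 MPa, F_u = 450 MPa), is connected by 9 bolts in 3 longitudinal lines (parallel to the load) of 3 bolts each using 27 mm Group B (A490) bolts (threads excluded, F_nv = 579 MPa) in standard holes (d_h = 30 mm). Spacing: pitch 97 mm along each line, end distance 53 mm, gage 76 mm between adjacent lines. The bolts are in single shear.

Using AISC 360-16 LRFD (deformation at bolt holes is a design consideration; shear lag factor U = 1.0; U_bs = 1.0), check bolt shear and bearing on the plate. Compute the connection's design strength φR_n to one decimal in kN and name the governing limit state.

1419.1 kN (bearing governs)

Bolt shear: A_b = π(27)²/4 = 572.56 mm². φR_n = 0.75 × 579 × 572.56 × 9 × 1 = 2237.7 kN.
Bearing (8 mm plate, F_u = 450 MPa): end bolts L_c = 53 − 30/2 = 38, R_n = min(1.2×38×8×450, 2.4×27×8×450) = 164.16 kN/bolt; interior L_c = 97 − 30 = 67, R_n = 233.28 kN/bolt. φR_n = 0.75 × (3×164.16 + 6×233.28) = 1419.1 kN.
Governing: min(2237.7, 1419.1) = 1419.1 kN → bearing.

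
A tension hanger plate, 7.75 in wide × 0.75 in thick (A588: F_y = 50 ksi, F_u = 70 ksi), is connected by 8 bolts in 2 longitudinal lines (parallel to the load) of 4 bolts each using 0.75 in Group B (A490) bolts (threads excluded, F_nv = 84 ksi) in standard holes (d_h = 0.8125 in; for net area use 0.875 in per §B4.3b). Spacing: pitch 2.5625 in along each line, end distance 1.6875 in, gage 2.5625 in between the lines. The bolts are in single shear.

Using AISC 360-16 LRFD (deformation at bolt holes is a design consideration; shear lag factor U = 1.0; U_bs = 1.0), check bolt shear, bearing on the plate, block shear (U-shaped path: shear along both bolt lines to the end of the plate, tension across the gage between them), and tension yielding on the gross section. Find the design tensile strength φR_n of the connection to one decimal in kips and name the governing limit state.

Bolt shear: A_b = π(0.75)²/4 = 0.44179 in². φR_n = 0.75 × 84 × 0.44179 × 8 × 1 = 222.7 kips.
Bearing (0.75 in plate, F_u = 70 ksi): end bolts L_c = 1.6875 − 0.8125/2 = 1.28125, R_n = min(1.2×1.28125×0.75×70, 2.4×0.75×0.75×70) = 80.719 kips/bolt; interior L_c = 2.5625 − 0.8125 = 1.75, R_n = 94.5 kips/bolt. φR_n = 0.75 × (2×80.719 + 6×94.5) = 546.3 kips.
Block shear: shear path 2×[1.6875+3×2.5625] = 2×9.375 in, A_gv = 14.063, A_nv = 2×(9.375 − 3.5×0.875)×0.75 = 9.4688 in²; tension across gage: (2.5625 − 1×0.875)×0.75 = 1.2656 in². R_n = min(0.6×70×9.4688, 0.6×50×14.063) + 1.0×70×1.2656 = min(397.69, 421.89) + 88.592 = 486.28 kips. φR_n = 0.75 × 486.28 = 364.7 kips.
Tension yield (gross): A_g = 7.75×0.75 = 5.8125 in². φR_n = 0.90 × 50 × 5.8125 = 261.6 kips.
Governing: min(222.7, 546.3, 364.7, 261.6) = 222.7 kips → bolt shear.

222.7 kips (bolt shear governs)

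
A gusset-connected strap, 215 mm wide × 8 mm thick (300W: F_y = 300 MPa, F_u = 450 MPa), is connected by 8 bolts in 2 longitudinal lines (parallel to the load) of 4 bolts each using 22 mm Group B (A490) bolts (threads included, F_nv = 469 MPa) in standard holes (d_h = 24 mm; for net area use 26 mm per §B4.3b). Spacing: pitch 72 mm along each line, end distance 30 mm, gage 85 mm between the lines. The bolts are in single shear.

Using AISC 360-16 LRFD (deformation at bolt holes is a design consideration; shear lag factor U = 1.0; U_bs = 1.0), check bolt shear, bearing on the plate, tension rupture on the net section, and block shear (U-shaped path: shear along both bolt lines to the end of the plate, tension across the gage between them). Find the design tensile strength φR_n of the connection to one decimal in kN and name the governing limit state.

440.1 kN (net-section rupture governs)

Bolt shear: A_b = π(22)²/4 = 380.13 mm². φR_n = 0.75 × 469 × 380.13 × 8 × 1 = 1069.7 kN.
Bearing (8 mm plate, F_u = 450 MPa): end bolts L_c = 30 − 24/2 = 18, R_n = min(1.2×18×8×450, 2.4×22×8×450) = 77.76 kN/bolt; interior L_c = 72 − 24 = 48, R_n = 190.08 kN/bolt. φR_n = 0.75 × (2×77.76 + 6×190.08) = 972.0 kN.
Tension rupture (net): A_n = (215 − 2×26)×8 = 1304 mm² (U = 1.0, A_e = A_n). φR_n = 0.75 × 450 × 1304 = 440.1 kN.
Block shear: shear path 2×[30+3×72] = 2×246 mm, A_gv = 3936, A_nv = 2×(246 − 3.5×26)×8 = 2480 mm²; tension across gage: (85 − 1×26)×8 = 472 mm². R_n = min(0.6×450×2480, 0.6×300×3936) + 1.0×450×472 = min(669.6, 708.48) + 212.4 = 882 kN. φR_n = 0.75 × 882 = 661.5 kN.
Governing: min(1069.7, 972.0, 440.1, 661.5) = 440.1 kN → net-section rupture.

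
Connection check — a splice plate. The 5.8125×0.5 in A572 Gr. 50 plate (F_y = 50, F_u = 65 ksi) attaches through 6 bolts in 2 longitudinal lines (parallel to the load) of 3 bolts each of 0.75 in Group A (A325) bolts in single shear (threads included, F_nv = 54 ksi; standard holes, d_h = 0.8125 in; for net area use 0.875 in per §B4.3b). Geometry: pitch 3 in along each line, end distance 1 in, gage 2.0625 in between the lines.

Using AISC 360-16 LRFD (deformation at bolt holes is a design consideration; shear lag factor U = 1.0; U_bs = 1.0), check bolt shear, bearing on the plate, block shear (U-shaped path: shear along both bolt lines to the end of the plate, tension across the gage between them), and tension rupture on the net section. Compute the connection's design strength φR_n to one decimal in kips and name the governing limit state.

99.0 kips (net-section rupture governs)

Bolt shear: A_b = π(0.75)²/4 = 0.44179 in². φR_n = 0.75 × 54 × 0.44179 × 6 × 1 = 107.4 kips.
Bearing (0.5 in plate, F_u = 65 ksi): end bolts L_c = 1 − 0.8125/2 = 0.59375, R_n = min(1.2×0.59375×0.5×65, 2.4×0.75×0.5×65) = 23.156 kips/bolt; interior L_c = 3 − 0.8125 = 2.1875, R_n = 58.5 kips/bolt. φR_n = 0.75 × (2×23.156 + 4×58.5) = 210.2 kips.
Block shear: shear path 2×[1+2×3] = 2×7 in, A_gv = 7, A_nv = 2×(7 − 2.5×0.875)×0.5 = 4.8125 in²; tension across gage: (2.0625 − 1×0.875)×0.5 = 0.59375 in². R_n = min(0.6×65×4.8125, 0.6×50×7) + 1.0×65×0.59375 = min(187.69, 210) + 38.594 = 226.28 kips. φR_n = 0.75 × 226.28 = 169.7 kips.
Tension rupture (net): A_n = (5.8125 − 2×0.875)×0.5 = 2.0313 in² (U = 1.0, A_e = A_n). φR_n = 0.75 × 65 × 2.0313 = 99.0 kips.
Governing: min(107.4, 210.2, 169.7, 99.0) = 99.0 kips → net-section rupture.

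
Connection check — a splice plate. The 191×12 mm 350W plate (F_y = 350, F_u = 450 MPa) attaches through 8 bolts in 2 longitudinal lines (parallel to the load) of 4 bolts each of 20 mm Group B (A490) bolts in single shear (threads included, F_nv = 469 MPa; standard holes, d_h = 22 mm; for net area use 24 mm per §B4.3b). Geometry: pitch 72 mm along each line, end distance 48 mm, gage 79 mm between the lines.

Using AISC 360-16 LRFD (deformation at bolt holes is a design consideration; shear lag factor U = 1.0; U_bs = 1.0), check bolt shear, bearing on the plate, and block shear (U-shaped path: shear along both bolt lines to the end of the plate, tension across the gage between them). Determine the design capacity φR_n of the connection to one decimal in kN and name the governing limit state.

884.0 kN (bolt shear governs)

Bolt shear: A_b = π(20)²/4 = 314.16 mm². φR_n = 0.75 × 469 × 314.16 × 8 × 1 = 884.0 kN.
Bearing (12 mm plate, F_u = 450 MPa): end bolts L_c = 48 − 22/2 = 37, R_n = min(1.2×37×12×450, 2.4×20×12×450) = 239.76 kN/bolt; interior L_c = 72 − 22 = 50, R_n = 259.2 kN/bolt. φR_n = 0.75 × (2×239.76 + 6×259.2) = 1526.0 kN.
Block shear: shear path 2×[48+3×72] = 2×264 mm, A_gv = 6336, A_nv = 2×(264 − 3.5×24)×12 = 4320 mm²; tension across gage: (79 − 1×24)×12 = 660 mm². R_n = min(0.6×450×4320, 0.6×350×6336) + 1.0×450×660 = min(1166.4, 1330.6) + 297 = 1463.4 kN. φR_n = 0.75 × 1463.4 = 1097.6 kN.
Governing: min(884.0, 1526.0, 1097.6) = 884.0 kN → bolt shear.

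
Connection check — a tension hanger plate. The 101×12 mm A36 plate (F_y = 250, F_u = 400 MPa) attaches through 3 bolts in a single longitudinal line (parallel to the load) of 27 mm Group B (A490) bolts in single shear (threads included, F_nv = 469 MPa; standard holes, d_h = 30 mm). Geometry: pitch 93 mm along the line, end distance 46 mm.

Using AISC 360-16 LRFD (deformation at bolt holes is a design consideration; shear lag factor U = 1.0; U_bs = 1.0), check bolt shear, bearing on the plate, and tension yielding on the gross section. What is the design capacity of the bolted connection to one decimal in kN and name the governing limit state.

272.7 kN (gross-section yield governs)

Bolt shear: A_b = π(27)²/4 = 572.56 mm². φR_n = 0.75 × 469 × 572.56 × 3 × 1 = 604.2 kN.
Bearing (12 mm plate, F_u = 400 MPa): end bolts L_c = 46 − 30/2 = 31, R_n = min(1.2×31×12×400, 2.4×27×12×400) = 178.56 kN/bolt; interior L_c = 93 − 30 = 63, R_n = 311.04 kN/bolt. φR_n = 0.75 × (1×178.56 + 2×311.04) = 600.5 kN.
Tension yield (gross): A_g = 101×12 = 1212 mm². φR_n = 0.90 × 250 × 1212 = 272.7 kN.
Governing: min(604.2, 600.5, 272.7) = 272.7 kN → gross-section yield.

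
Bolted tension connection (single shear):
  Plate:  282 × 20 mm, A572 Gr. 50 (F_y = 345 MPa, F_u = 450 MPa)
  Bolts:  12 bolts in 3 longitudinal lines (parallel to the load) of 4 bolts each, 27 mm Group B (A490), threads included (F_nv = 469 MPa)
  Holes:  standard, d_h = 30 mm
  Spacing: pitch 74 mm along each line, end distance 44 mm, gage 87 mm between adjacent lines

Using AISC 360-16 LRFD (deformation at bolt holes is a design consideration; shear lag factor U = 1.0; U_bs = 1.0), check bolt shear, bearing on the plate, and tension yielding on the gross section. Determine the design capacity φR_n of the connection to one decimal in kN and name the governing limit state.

Bolt shear: A_b = π(27)²/4 = 572.56 mm². φR_n = 0.75 × 469 × 572.56 × 12 × 1 = 2416.8 kN.
Bearing (20 mm plate, F_u = 450 MPa): end bolts L_c = 44 − 30/2 = 29, R_n = min(1.2×29×20×450, 2.4×27×20×450) = 313.2 kN/bolt; interior L_c = 74 − 30 = 44, R_n = 475.2 kN/bolt. φR_n = 0.75 × (3×313.2 + 9×475.2) = 3912.3 kN.
Tension yield (gross): A_g = 282×20 = 5640 mm². φR_n = 0.90 × 345 × 5640 = 1751.2 kN.
Governing: min(2416.8, 3912.3, 1751.2) = 1751.2 kN → gross-section yield.

1751.2 kN (gross-section yield governs)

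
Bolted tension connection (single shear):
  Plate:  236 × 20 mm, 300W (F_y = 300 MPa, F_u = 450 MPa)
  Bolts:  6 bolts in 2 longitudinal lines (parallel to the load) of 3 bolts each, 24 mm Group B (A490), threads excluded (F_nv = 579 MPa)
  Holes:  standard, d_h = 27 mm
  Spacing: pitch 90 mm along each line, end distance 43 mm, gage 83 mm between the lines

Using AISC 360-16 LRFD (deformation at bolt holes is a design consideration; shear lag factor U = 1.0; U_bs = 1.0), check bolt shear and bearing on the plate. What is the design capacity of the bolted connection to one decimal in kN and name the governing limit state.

Bolt shear: A_b = π(24)²/4 = 452.39 mm². φR_n = 0.75 × 579 × 452.39 × 6 × 1 = 1178.7 kN.
Bearing (20 mm plate, F_u = 450 MPa): end bolts L_c = 43 − 27/2 = 29.5, R_n = min(1.2×29.5×20×450, 2.4×24×20×450) = 318.6 kN/bolt; interior L_c = 90 − 27 = 63, R_n = 518.4 kN/bolt. φR_n = 0.75 × (2×318.6 + 4×518.4) = 2033.1 kN.
Governing: min(1178.7, 2033.1) = 1178.7 kN → bolt shear.

1178.7 kN (bolt shear governs)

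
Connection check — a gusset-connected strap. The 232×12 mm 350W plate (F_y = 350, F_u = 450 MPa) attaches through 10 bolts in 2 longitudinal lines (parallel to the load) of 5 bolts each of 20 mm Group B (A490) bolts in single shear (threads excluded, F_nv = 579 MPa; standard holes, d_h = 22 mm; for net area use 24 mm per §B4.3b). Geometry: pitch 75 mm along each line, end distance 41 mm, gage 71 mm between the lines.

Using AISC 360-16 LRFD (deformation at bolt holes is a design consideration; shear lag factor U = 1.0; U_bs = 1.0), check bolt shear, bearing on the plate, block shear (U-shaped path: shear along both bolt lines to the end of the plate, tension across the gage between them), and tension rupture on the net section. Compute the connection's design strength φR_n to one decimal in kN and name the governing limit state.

Bolt shear: A_b = π(20)²/4 = 314.16 mm². φR_n = 0.75 × 579 × 314.16 × 10 × 1 = 1364.2 kN.
Bearing (12 mm plate, F_u = 450 MPa): end bolts L_c = 41 − 22/2 = 30, R_n = min(1.2×30×12×450, 2.4×20×12×450) = 194.4 kN/bolt; interior L_c = 75 − 22 = 53, R_n = 259.2 kN/bolt. φR_n = 0.75 × (2×194.4 + 8×259.2) = 1846.8 kN.
Block shear: shear path 2×[41+4×75] = 2×341 mm, A_gv = 8184, A_nv = 2×(341 − 4.5×24)×12 = 5592 mm²; tension across gage: (71 − 1×24)×12 = 564 mm². R_n = min(0.6×450×5592, 0.6×350×8184) + 1.0×450×564 = min(1509.8, 1718.6) + 253.8 = 1763.6 kN. φR_n = 0.75 × 1763.6 = 1322.7 kN.
Tension rupture (net): A_n = (232 − 2×24)×12 = 2208 mm² (U = 1.0, A_e = A_n). φR_n = 0.75 × 450 × 2208 = 745.2 kN.
Governing: min(1364.2, 1846.8, 1322.7, 745.2) = 745.2 kN → net-section rupture.

745.2 kN (net-section rupture governs)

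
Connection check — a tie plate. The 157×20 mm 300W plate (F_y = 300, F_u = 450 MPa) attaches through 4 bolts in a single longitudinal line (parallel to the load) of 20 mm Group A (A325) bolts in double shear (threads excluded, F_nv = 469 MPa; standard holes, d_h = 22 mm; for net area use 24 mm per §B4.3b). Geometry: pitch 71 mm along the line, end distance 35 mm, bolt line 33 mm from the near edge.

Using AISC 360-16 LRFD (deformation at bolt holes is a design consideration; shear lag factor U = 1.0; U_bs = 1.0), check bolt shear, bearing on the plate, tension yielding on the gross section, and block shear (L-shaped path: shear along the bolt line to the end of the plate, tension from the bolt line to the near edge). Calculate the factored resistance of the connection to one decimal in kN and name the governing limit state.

Bolt shear: A_b = π(20)²/4 = 314.16 mm². φR_n = 0.75 × 469 × 314.16 × 4 × 2 = 884.0 kN.
Bearing (20 mm plate, F_u = 450 MPa): end bolts L_c = 35 − 22/2 = 24, R_n = min(1.2×24×20×450, 2.4×20×20×450) = 259.2 kN/bolt; interior L_c = 71 − 22 = 49, R_n = 432 kN/bolt. φR_n = 0.75 × (1×259.2 + 3×432) = 1166.4 kN.
Tension yield (gross): A_g = 157×20 = 3140 mm². φR_n = 0.90 × 300 × 3140 = 847.8 kN.
Block shear: shear path 1×[35+3×71] = 1×248 mm, A_gv = 4960, A_nv = 1×(248 − 3.5×24)×20 = 3280 mm²; tension to near edge: (33 − 0.5×24)×20 = 420 mm². R_n = min(0.6×450×3280, 0.6×300×4960) + 1.0×450×420 = min(885.6, 892.8) + 189 = 1074.6 kN. φR_n = 0.75 × 1074.6 = 806.0 kN.
Governing: min(884.0, 1166.4, 847.8, 806.0) = 806.0 kN → block shear.

806.0 kN (block shear governs)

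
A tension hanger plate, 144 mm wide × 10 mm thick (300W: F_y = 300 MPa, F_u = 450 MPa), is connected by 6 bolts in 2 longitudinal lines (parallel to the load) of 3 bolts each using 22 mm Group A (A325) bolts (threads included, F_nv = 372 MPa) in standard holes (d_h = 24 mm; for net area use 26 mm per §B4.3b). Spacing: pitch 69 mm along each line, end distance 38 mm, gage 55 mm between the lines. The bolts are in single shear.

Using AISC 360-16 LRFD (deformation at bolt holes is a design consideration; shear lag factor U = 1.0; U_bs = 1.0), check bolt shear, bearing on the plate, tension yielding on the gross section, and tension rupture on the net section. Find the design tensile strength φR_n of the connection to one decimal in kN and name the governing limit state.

Bolt shear: A_b = π(22)²/4 = 380.13 mm². φR_n = 0.75 × 372 × 380.13 × 6 × 1 = 636.3 kN.
Bearing (10 mm plate, F_u = 450 MPa): end bolts L_c = 38 − 24/2 = 26, R_n = min(1.2×26×10×450, 2.4×22×10×450) = 140.4 kN/bolt; interior L_c = 69 − 24 = 45, R_n = 237.6 kN/bolt. φR_n = 0.75 × (2×140.4 + 4×237.6) = 923.4 kN.
Tension yield (gross): A_g = 144×10 = 1440 mm². φR_n = 0.90 × 300 × 1440 = 388.8 kN.
Tension rupture (net): A_n = (144 − 2×26)×10 = 920 mm² (U = 1.0, A_e = A_n). φR_n = 0.75 × 450 × 920 = 310.5 kN.
Governing: min(636.3, 923.4, 388.8, 310.5) = 310.5 kN → net-section rupture.

310.5 kN (net-section rupture governs)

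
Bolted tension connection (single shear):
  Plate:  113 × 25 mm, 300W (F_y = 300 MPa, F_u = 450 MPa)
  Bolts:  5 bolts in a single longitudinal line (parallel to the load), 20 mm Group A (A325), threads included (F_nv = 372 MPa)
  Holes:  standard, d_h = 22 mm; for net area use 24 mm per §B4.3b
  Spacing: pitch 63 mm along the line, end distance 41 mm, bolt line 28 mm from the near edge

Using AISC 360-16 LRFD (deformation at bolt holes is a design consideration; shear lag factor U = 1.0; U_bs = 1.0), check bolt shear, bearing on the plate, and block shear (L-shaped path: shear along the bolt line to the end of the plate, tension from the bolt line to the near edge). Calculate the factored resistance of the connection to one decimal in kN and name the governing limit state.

Bolt shear: A_b = π(20)²/4 = 314.16 mm². φR_n = 0.75 × 372 × 314.16 × 5 × 1 = 438.3 kN.
Bearing (25 mm plate, F_u = 450 MPa): end bolts L_c = 41 − 22/2 = 30, R_n = min(1.2×30×25×450, 2.4×20×25×450) = 405 kN/bolt; interior L_c = 63 − 22 = 41, R_n = 540 kN/bolt. φR_n = 0.75 × (1×405 + 4×540) = 1923.8 kN.
Block shear: shear path 1×[41+4×63] = 1×293 mm, A_gv = 7325, A_nv = 1×(293 − 4.5×24)×25 = 4625 mm²; tension to near edge: (28 − 0.5×24)×25 = 400 mm². R_n = min(0.6×450×4625, 0.6×300×7325) + 1.0×450×400 = min(1248.8, 1318.5) + 180 = 1428.8 kN. φR_n = 0.75 × 1428.8 = 1071.6 kN.
Governing: min(438.3, 1923.8, 1071.6) = 438.3 kN → bolt shear.

438.3 kN (bolt shear governs)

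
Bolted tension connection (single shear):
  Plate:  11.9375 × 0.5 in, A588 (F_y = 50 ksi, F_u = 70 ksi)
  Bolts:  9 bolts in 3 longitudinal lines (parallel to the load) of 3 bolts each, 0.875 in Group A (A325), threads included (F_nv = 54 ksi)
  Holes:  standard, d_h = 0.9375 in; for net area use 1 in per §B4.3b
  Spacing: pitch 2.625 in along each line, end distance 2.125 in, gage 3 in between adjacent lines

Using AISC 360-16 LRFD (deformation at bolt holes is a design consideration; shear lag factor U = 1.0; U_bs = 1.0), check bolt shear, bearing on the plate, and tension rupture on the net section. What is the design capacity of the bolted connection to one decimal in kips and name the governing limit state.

219.2 kips (bolt shear governs)

Bolt shear: A_b = π(0.875)²/4 = 0.60132 in². φR_n = 0.75 × 54 × 0.60132 × 9 × 1 = 219.2 kips.
Bearing (0.5 in plate, F_u = 70 ksi): end bolts L_c = 2.125 − 0.9375/2 = 1.65625, R_n = min(1.2×1.65625×0.5×70, 2.4×0.875×0.5×70) = 69.563 kips/bolt; interior L_c = 2.625 − 0.9375 = 1.6875, R_n = 70.875 kips/bolt. φR_n = 0.75 × (3×69.563 + 6×70.875) = 475.5 kips.
Tension rupture (net): A_n = (11.9375 − 3×1)×0.5 = 4.4688 in² (U = 1.0, A_e = A_n). φR_n = 0.75 × 70 × 4.4688 = 234.6 kips.
Governing: min(219.2, 475.5, 234.6) = 219.2 kips → bolt shear.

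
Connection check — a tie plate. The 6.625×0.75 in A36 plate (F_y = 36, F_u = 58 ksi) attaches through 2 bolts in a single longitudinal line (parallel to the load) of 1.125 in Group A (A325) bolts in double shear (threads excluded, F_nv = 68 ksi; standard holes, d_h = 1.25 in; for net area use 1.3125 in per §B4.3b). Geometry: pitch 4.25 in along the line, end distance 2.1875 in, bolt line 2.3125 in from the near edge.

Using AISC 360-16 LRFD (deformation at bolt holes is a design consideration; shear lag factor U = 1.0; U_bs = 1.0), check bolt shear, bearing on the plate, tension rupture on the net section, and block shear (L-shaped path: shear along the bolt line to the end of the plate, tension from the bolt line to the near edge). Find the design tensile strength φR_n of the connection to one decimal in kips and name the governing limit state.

Bolt shear: A_b = π(1.125)²/4 = 0.99402 in². φR_n = 0.75 × 68 × 0.99402 × 2 × 2 = 202.8 kips.
Bearing (0.75 in plate, F_u = 58 ksi): end bolts L_c = 2.1875 − 1.25/2 = 1.5625, R_n = min(1.2×1.5625×0.75×58, 2.4×1.125×0.75×58) = 81.563 kips/bolt; interior L_c = 4.25 − 1.25 = 3, R_n = 117.45 kips/bolt. φR_n = 0.75 × (1×81.563 + 1×117.45) = 149.3 kips.
Tension rupture (net): A_n = (6.625 − 1×1.3125)×0.75 = 3.9844 in² (U = 1.0, A_e = A_n). φR_n = 0.75 × 58 × 3.9844 = 173.3 kips.
Block shear: shear path 1×[2.1875+1×4.25] = 1×6.4375 in, A_gv = 4.8281, A_nv = 1×(6.4375 − 1.5×1.3125)×0.75 = 3.3516 in²; tension to near edge: (2.3125 − 0.5×1.3125)×0.75 = 1.2422 in². R_n = min(0.6×58×3.3516, 0.6×36×4.8281) + 1.0×58×1.2422 = min(116.64, 104.29) + 72.048 = 176.34 kips. φR_n = 0.75 × 176.34 = 132.3 kips.
Governing: min(202.8, 149.3, 173.3, 132.3) = 132.3 kips → block shear.

132.3 kips (block shear governs)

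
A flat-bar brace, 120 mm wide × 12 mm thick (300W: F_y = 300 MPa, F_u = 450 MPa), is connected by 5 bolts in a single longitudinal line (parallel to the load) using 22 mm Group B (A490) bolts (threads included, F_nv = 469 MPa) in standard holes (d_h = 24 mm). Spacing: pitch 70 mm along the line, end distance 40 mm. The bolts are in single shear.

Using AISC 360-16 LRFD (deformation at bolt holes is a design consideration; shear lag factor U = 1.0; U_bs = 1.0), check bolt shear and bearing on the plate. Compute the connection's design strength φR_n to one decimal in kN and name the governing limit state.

Bolt shear: A_b = π(22)²/4 = 380.13 mm². φR_n = 0.75 × 469 × 380.13 × 5 × 1 = 668.6 kN.
Bearing (12 mm plate, F_u = 450 MPa): end bolts L_c = 40 − 24/2 = 28, R_n = min(1.2×28×12×450, 2.4×22×12×450) = 181.44 kN/bolt; interior L_c = 70 − 24 = 46, R_n = 285.12 kN/bolt. φR_n = 0.75 × (1×181.44 + 4×285.12) = 991.4 kN.
Governing: min(668.6, 991.4) = 668.6 kN → bolt shear.

668.6 kN (bolt shear governs)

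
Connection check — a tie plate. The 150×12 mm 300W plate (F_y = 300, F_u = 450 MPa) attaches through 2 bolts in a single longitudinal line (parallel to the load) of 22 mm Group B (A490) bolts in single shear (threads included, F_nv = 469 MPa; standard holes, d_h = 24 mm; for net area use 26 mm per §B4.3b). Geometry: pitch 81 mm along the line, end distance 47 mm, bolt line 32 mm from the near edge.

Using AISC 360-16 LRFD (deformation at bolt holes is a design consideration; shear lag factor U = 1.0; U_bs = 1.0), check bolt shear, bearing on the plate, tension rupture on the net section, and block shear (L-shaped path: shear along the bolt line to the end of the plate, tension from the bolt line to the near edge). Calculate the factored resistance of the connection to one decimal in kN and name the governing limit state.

267.4 kN (bolt shear governs)

Bolt shear: A_b = π(22)²/4 = 380.13 mm². φR_n = 0.75 × 469 × 380.13 × 2 × 1 = 267.4 kN.
Bearing (12 mm plate, F_u = 450 MPa): end bolts L_c = 47 − 24/2 = 35, R_n = min(1.2×35×12×450, 2.4×22×12×450) = 226.8 kN/bolt; interior L_c = 81 − 24 = 57, R_n = 285.12 kN/bolt. φR_n = 0.75 × (1×226.8 + 1×285.12) = 383.9 kN.
Tension rupture (net): A_n = (150 − 1×26)×12 = 1488 mm² (U = 1.0, A_e = A_n). φR_n = 0.75 × 450 × 1488 = 502.2 kN.
Block shear: shear path 1×[47+1×81] = 1×128 mm, A_gv = 1536, A_nv = 1×(128 − 1.5×26)×12 = 1068 mm²; tension to near edge: (32 − 0.5×26)×12 = 228 mm². R_n = min(0.6×450×1068, 0.6×300×1536) + 1.0×450×228 = min(288.36, 276.48) + 102.6 = 379.08 kN. φR_n = 0.75 × 379.08 = 284.3 kN.
Governing: min(267.4, 383.9, 502.2, 284.3) = 267.4 kN → bolt shear.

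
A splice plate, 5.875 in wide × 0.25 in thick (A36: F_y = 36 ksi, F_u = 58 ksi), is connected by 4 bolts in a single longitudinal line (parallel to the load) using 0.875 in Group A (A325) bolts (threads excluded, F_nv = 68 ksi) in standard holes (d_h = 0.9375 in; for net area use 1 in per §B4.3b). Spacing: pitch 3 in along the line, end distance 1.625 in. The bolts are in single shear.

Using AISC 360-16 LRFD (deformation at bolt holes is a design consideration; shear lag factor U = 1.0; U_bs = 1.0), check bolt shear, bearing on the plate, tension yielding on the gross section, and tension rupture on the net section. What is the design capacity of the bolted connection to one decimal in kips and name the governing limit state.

Bolt shear: A_b = π(0.875)²/4 = 0.60132 in². φR_n = 0.75 × 68 × 0.60132 × 4 × 1 = 122.7 kips.
Bearing (0.25 in plate, F_u = 58 ksi): end bolts L_c = 1.625 − 0.9375/2 = 1.15625, R_n = min(1.2×1.15625×0.25×58, 2.4×0.875×0.25×58) = 20.119 kips/bolt; interior L_c = 3 − 0.9375 = 2.0625, R_n = 30.45 kips/bolt. φR_n = 0.75 × (1×20.119 + 3×30.45) = 83.6 kips.
Tension yield (gross): A_g = 5.875×0.25 = 1.4688 in². φR_n = 0.90 × 36 × 1.4688 = 47.6 kips.
Tension rupture (net): A_n = (5.875 − 1×1)×0.25 = 1.2188 in² (U = 1.0, A_e = A_n). φR_n = 0.75 × 58 × 1.2188 = 53.0 kips.
Governing: min(122.7, 83.6, 47.6, 53.0) = 47.6 kips → gross-section yield.

47.6 kips (gross-section yield governs)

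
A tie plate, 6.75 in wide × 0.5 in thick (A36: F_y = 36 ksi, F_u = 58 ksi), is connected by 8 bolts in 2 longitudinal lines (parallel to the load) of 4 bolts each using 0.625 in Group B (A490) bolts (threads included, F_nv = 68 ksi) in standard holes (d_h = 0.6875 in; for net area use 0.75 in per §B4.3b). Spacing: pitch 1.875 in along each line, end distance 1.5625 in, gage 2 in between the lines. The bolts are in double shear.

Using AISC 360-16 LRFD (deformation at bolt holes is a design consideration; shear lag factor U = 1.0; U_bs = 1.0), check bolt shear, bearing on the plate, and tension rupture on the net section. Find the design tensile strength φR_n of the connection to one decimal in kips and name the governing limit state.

Bolt shear: A_b = π(0.625)²/4 = 0.3068 in². φR_n = 0.75 × 68 × 0.3068 × 8 × 2 = 250.3 kips.
Bearing (0.5 in plate, F_u = 58 ksi): end bolts L_c = 1.5625 − 0.6875/2 = 1.21875, R_n = min(1.2×1.21875×0.5×58, 2.4×0.625×0.5×58) = 42.413 kips/bolt; interior L_c = 1.875 − 0.6875 = 1.1875, R_n = 41.325 kips/bolt. φR_n = 0.75 × (2×42.413 + 6×41.325) = 249.6 kips.
Tension rupture (net): A_n = (6.75 − 2×0.75)×0.5 = 2.625 in² (U = 1.0, A_e = A_n). φR_n = 0.75 × 58 × 2.625 = 114.2 kips.
Governing: min(250.3, 249.6, 114.2) = 114.2 kips → net-section rupture.

114.2 kips (net-section rupture governs)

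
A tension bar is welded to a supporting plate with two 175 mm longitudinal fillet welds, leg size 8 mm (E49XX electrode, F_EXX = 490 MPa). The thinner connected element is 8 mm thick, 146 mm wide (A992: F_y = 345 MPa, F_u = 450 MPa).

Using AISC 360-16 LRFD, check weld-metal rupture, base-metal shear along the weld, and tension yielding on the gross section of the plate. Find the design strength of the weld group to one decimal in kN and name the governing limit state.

Weld metal: throat = 0.707×8 = 5.656 mm, L = 2×175 = 350 mm. φR_n = 0.75 × 0.6 × 490 × 5.656 × 350 = 436.5 kN.
Base metal shear (8 mm plate): yield φR_n = 1.0×0.6×345×8×350 = 579.6 kN; rupture φR_n = 0.75×0.6×450×8×350 = 567.0 kN; take 567.0 kN (rupture).
Tension yield (gross): A_g = 146×8 = 1168 mm². φR_n = 0.90 × 345 × 1168 = 362.7 kN.
Governing: min(436.5, 567.0, 362.7) = 362.7 kN → gross-section yield.

362.7 kN (gross-section yield governs)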